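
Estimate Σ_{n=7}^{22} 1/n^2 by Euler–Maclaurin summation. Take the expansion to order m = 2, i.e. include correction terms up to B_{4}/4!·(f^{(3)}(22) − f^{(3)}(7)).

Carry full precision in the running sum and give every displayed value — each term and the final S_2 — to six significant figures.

Integral: ∫_7^22 1/x^2 dx = 0.0974026.
Endpoint term: (f(7) + f(22))/2 = (0.0204082 + 0.00206612)/2 = 0.0112371.
Integral + boundary = 0.108640.
k=1: B_{2}/(2)! × [f^{(1)}(22) − f^{(1)}(7)] = 1/12 × (-0.000187829 − (-0.00583090)) = 0.000470256.
Partial sum through k=1: 0.109110.
k=2: B_{4}/(4)! × [f^{(3)}(22) − f^{(3)}(7)] = −1/720 × (-4.65691e-06 − (-0.00142798)) = -1.97683e-06.

S_2 ≈ 0.109108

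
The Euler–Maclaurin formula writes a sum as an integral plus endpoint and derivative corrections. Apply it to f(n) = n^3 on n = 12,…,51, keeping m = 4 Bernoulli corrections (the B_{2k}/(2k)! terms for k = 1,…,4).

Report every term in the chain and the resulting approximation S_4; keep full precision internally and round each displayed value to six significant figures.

The integral term ∫_12^51 x^3 dx = 1.68612e+06.
Endpoint term: (f(12) + f(51))/2 = (1728.00 + 132651)/2 = 67189.5.
Integral + boundary = 1.75331e+06.
Correction k=1: B_{2}/2! · (f^{(1)}(51) − f^{(1)}(12)) = 1/12 · (7803.00 − 432.000) = 614.250.
Partial sum through k=1: 1.75392e+06.
Correction k=2: B_{4}/4! · (f^{(3)}(51) − f^{(3)}(12)) = −1/720 · (6.00000 − 6.00000) = 0.00000.
Partial sum through k=2: 1.75392e+06.
Correction k=3: B_{6}/6! · (f^{(5)}(51) − f^{(5)}(12)) = 1/30240 · (0.00000 − 0.00000) = 0.00000.
Partial sum through k=3: 1.75392e+06.
Correction k=4: B_{8}/8! · (f^{(7)}(51) − f^{(7)}(12)) = −1/1209600 · (0.00000 − 0.00000) = 0.00000.

S_4 ≈ 1.75392e+06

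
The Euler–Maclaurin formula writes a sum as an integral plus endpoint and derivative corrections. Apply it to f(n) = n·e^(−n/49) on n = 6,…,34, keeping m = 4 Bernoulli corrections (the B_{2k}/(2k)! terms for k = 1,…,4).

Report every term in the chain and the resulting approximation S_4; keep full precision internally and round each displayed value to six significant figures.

Integral: ∫_6^34 x·e^(−x/49) dx = 352.389.
½[f(6) + f(34)] = ½[5.30851 + 16.9876] = 11.1480.
Integral + boundary = 363.537.
Correction k=1: B_{2}/2! · (f^{(1)}(34) − f^{(1)}(6)) = 1/12 · (0.152949 − 0.776414) = -0.0519554.
Partial sum through k=1: 363.485.
Correction k=2: B_{4}/4! · (f^{(3)}(34) − f^{(3)}(6)) = −1/720 · (0.000479891 − 0.00106036) = 8.06202e-07.
Partial sum through k=2: 363.485.
Correction k=3: B_{6}/6! · (f^{(5)}(34) − f^{(5)}(6)) = 1/30240 · (3.73211e-07 − 7.48581e-07) = -1.24130e-11.
Partial sum through k=3: 363.485.
Correction k=4: B_{8}/8! · (f^{(7)}(34) − f^{(7)}(6)) = −1/1209600 · (2.27635e-10 − 4.39621e-10) = 1.75253e-16.

S_4 ≈ 363.485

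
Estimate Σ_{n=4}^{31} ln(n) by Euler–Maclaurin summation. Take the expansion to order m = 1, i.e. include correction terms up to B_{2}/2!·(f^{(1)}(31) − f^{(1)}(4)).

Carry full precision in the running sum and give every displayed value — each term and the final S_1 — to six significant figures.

S_1 ≈ 76.3004

∫_4^31 ln(x) dx evaluates to 73.9084.
½[f(4) + f(31)] = ½[1.38629 + 3.43399] = 2.41014.
So far: 76.3186.
Correction k=1: B_{2}/2! · (f^{(1)}(31) − f^{(1)}(4)) = 1/12 · (0.0322581 − 0.250000) = -0.0181452.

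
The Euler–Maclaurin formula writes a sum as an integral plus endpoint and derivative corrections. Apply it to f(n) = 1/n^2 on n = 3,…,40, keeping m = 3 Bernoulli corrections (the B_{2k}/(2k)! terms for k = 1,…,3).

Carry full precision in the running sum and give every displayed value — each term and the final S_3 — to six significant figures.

The integral term ∫_3^40 1/x^2 dx = 0.308333.
½[f(3) + f(40)] = ½[0.111111 + 0.000625000] = 0.0558681.
So far: 0.364201.
Correction k=1: B_{2}/2! · (f^{(1)}(40) − f^{(1)}(3)) = 1/12 · (-3.12500e-05 − (-0.0740741)) = 0.00617024.
After k=1: 0.370372.
Correction k=2: B_{4}/4! · (f^{(3)}(40) − f^{(3)}(3)) = −1/720 · (-2.34375e-07 − (-0.0987654)) = -0.000137174.
After k=2: 0.370234.
Correction k=3: B_{6}/6! · (f^{(5)}(40) − f^{(5)}(3)) = 1/30240 · (-4.39453e-09 − (-0.329218)) = 1.08868e-05.

S_3 ≈ 0.370245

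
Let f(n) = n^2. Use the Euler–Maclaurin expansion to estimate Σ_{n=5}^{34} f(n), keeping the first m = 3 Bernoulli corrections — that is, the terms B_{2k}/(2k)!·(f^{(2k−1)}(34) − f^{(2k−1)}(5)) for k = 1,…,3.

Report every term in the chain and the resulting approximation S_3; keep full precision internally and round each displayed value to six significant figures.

S_3 ≈ 13655.0

Integral: ∫_5^34 x^2 dx = 13059.7.
Boundary: ½(f(5) + f(34)) = ½(25.0000 + 1156.00) = 590.500.
Integral + boundary = 13650.2.
k=1: B_{2}/(2)! × [f^{(1)}(34) − f^{(1)}(5)] = 1/12 × (68.0000 − 10.0000) = 4.83333.
Partial sum through k=1: 13655.0.
k=2: B_{4}/(4)! × [f^{(3)}(34) − f^{(3)}(5)] = −1/720 × (0.00000 − 0.00000) = 0.00000.
Partial sum through k=2: 13655.0.
k=3: B_{6}/(6)! × [f^{(5)}(34) − f^{(5)}(5)] = 1/30240 × (0.00000 − 0.00000) = 0.00000.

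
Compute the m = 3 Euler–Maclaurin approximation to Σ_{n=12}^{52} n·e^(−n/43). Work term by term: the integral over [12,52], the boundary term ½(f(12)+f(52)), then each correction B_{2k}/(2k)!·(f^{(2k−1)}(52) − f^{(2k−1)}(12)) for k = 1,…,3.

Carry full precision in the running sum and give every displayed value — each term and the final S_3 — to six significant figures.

S_3 ≈ 582.353

Integral: ∫_12^52 x·e^(−x/43) dx = 570.106.
½[f(12) + f(52)] = ½[9.07785 + 15.5171] = 12.2975.
So far: 582.403.
k=1: B_{2}/(2)! × [f^{(1)}(52) − f^{(1)}(12)] = 1/12 × (-0.0624569 − 0.545374) = -0.0506526.
Running total after k=1: 582.353.
k=2: B_{4}/(4)! × [f^{(3)}(52) − f^{(3)}(12)] = −1/720 × (0.000288996 − 0.00111322) = 1.14476e-06.
Running total after k=2: 582.353.
k=3: B_{6}/(6)! × [f^{(5)}(52) − f^{(5)}(12)] = 1/30240 × (3.30866e-07 − 1.04461e-06) = -2.36027e-11.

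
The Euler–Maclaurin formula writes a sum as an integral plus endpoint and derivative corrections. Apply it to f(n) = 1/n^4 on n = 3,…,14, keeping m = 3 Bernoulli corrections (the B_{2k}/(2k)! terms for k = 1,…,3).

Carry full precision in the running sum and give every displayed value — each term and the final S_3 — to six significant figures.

The integral term ∫_3^14 1/x^4 dx = 0.0122242.
½[f(3) + f(14)] = ½[0.0123457 + 2.60308e-05] = 0.00618585.
So far: 0.0184101.
Correction k=1: B_{2}/2! · (f^{(1)}(14) − f^{(1)}(3)) = 1/12 · (-7.43738e-06 − (-0.0164609)) = 0.00137112.
Running total after k=1: 0.0197812.
Correction k=2: B_{4}/4! · (f^{(3)}(14) − f^{(3)}(3)) = −1/720 · (-1.13837e-06 − (-0.0548697)) = -7.62063e-05.
Running total after k=2: 0.0197050.
Correction k=3: B_{6}/6! · (f^{(5)}(14) − f^{(5)}(3)) = 1/30240 · (-3.25250e-07 − (-0.341411)) = 1.12900e-05.

S_3 ≈ 0.0197163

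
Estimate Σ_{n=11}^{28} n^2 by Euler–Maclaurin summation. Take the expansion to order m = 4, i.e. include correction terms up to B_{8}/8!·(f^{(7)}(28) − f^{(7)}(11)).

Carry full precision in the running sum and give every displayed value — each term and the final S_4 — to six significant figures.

S_4 ≈ 7329.00

∫_11^28 x^2 dx evaluates to 6873.67.
½[f(11) + f(28)] = ½[121.000 + 784.000] = 452.500.
Integral + boundary = 7326.17.
Correction k=1: B_{2}/2! · (f^{(1)}(28) − f^{(1)}(11)) = 1/12 · (56.0000 − 22.0000) = 2.83333.
After k=1: 7329.00.
Correction k=2: B_{4}/4! · (f^{(3)}(28) − f^{(3)}(11)) = −1/720 · (0.00000 − 0.00000) = 0.00000.
After k=2: 7329.00.
Correction k=3: B_{6}/6! · (f^{(5)}(28) − f^{(5)}(11)) = 1/30240 · (0.00000 − 0.00000) = 0.00000.
After k=3: 7329.00.
Correction k=4: B_{8}/8! · (f^{(7)}(28) − f^{(7)}(11)) = −1/1209600 · (0.00000 − 0.00000) = 0.00000.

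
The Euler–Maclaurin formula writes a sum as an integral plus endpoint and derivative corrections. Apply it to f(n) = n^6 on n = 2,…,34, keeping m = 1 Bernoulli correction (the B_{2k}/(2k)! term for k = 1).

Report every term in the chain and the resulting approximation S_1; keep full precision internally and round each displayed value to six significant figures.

The integral term ∫_2^34 x^6 dx = 7.50334e+09.
Endpoint term: (f(2) + f(34))/2 = (64.0000 + 1.54480e+09)/2 = 7.72402e+08.
Running total after boundary: 8.27574e+09.
Correction k=1: B_{2}/2! · (f^{(1)}(34) − f^{(1)}(2)) = 1/12 · (2.72613e+08 − 192.000) = 2.27177e+07.

S_1 ≈ 8.29846e+09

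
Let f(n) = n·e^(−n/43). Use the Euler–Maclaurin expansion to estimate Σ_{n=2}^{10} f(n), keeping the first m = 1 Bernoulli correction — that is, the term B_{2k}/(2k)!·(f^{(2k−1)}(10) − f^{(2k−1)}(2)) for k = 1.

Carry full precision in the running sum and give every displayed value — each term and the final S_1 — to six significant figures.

S_1 ≈ 45.8370

∫_2^10 x·e^(−x/43) dx evaluates to 40.9451.
Boundary: ½(f(2) + f(10)) = ½(1.90911 + 7.92504) = 4.91707.
So far: 45.8621.
Correction k=1: B_{2}/2! · (f^{(1)}(10) − f^{(1)}(2)) = 1/12 · (0.608200 − 0.910156) = -0.0251629.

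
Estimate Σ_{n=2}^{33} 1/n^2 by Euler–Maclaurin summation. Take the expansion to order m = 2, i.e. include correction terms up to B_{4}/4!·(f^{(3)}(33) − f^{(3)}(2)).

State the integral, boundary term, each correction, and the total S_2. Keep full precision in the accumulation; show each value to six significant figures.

S_2 ≈ 0.614943

Integral: ∫_2^33 1/x^2 dx = 0.469697.
Boundary: ½(f(2) + f(33)) = ½(0.250000 + 0.000918274) = 0.125459.
Integral + boundary = 0.595156.
k=1: B_{2}/(2)! × [f^{(1)}(33) − f^{(1)}(2)] = 1/12 × (-5.56529e-05 − (-0.250000)) = 0.0208287.
Partial sum through k=1: 0.615985.
k=2: B_{4}/(4)! × [f^{(3)}(33) − f^{(3)}(2)] = −1/720 × (-6.13256e-07 − (-0.750000)) = -0.00104167.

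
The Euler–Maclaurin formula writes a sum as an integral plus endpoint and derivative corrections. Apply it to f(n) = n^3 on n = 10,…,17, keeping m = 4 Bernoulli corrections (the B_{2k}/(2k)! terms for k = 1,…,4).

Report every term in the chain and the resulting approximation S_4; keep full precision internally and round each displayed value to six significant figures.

The integral term ∫_10^17 x^3 dx = 18380.2.
Endpoint term: (f(10) + f(17))/2 = (1000.00 + 4913.00)/2 = 2956.50.
Integral + boundary = 21336.8.
Correction k=1: B_{2}/2! · (f^{(1)}(17) − f^{(1)}(10)) = 1/12 · (867.000 − 300.000) = 47.2500.
Partial sum through k=1: 21384.0.
Correction k=2: B_{4}/4! · (f^{(3)}(17) − f^{(3)}(10)) = −1/720 · (6.00000 − 6.00000) = 0.00000.
Partial sum through k=2: 21384.0.
Correction k=3: B_{6}/6! · (f^{(5)}(17) − f^{(5)}(10)) = 1/30240 · (0.00000 − 0.00000) = 0.00000.
Partial sum through k=3: 21384.0.
Correction k=4: B_{8}/8! · (f^{(7)}(17) − f^{(7)}(10)) = −1/1209600 · (0.00000 − 0.00000) = 0.00000.

S_4 ≈ 21384.0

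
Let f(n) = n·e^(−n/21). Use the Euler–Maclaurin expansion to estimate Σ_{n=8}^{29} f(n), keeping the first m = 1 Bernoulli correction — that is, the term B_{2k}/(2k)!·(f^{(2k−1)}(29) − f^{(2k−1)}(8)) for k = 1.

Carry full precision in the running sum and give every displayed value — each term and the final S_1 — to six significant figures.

Integral: ∫_8^29 x·e^(−x/21) dx = 152.169.
½[f(8) + f(29)] = ½[5.46568 + 7.28883] = 6.37726.
So far: 158.546.
k=1: B_{2}/(2)! × [f^{(1)}(29) − f^{(1)}(8)] = 1/12 × (-0.0957482 − 0.422940) = -0.0432240.

S_1 ≈ 158.503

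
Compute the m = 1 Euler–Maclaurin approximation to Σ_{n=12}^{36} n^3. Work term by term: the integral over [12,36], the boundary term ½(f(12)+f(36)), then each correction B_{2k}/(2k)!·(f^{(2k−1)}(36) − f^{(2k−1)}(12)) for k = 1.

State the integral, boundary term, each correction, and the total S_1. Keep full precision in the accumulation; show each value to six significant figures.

S_1 ≈ 439200

Integral: ∫_12^36 x^3 dx = 414720.
Endpoint term: (f(12) + f(36))/2 = (1728.00 + 46656.0)/2 = 24192.0.
So far: 438912.
Order-1 term: 1/12 · (3888.00 − 432.000) = 288.000.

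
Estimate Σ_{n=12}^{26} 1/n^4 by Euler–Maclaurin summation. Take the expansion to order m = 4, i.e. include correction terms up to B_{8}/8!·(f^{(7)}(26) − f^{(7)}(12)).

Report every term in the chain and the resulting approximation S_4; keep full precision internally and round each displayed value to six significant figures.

S_4 ≈ 0.000200450

∫_12^26 1/x^4 dx evaluates to 0.000173936.
Endpoint term: (f(12) + f(26))/2 = (4.82253e-05 + 2.18830e-06)/2 = 2.52068e-05.
So far: 0.000199143.
k=1: B_{2}/(2)! × [f^{(1)}(26) − f^{(1)}(12)] = 1/12 × (-3.36661e-07 − (-1.60751e-05)) = 1.31154e-06.
After k=1: 0.000200454.
k=2: B_{4}/(4)! × [f^{(3)}(26) − f^{(3)}(12)] = −1/720 × (-1.49406e-08 − (-3.34898e-06)) = -4.63061e-09.
After k=2: 0.000200450.
k=3: B_{6}/(6)! × [f^{(5)}(26) − f^{(5)}(12)] = 1/30240 × (-1.23768e-09 − (-1.30238e-06)) = 4.30272e-11.
After k=3: 0.000200450.
k=4: B_{8}/(8)! × [f^{(7)}(26) − f^{(7)}(12)] = −1/1209600 × (-1.64780e-10 − (-8.13988e-07)) = -6.72804e-13.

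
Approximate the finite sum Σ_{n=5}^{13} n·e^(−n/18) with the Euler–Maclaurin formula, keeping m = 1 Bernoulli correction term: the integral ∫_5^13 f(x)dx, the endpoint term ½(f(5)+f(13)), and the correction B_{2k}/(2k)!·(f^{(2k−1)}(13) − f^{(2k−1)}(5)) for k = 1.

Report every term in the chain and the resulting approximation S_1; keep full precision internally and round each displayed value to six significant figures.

S_1 ≈ 47.6019

Integral: ∫_5^13 x·e^(−x/18) dx = 42.5857.
Endpoint term: (f(5) + f(13))/2 = (3.78733 + 6.31373)/2 = 5.05053.
So far: 47.6362.
Correction k=1: B_{2}/2! · (f^{(1)}(13) − f^{(1)}(5)) = 1/12 · (0.134909 − 0.547058) = -0.0343458.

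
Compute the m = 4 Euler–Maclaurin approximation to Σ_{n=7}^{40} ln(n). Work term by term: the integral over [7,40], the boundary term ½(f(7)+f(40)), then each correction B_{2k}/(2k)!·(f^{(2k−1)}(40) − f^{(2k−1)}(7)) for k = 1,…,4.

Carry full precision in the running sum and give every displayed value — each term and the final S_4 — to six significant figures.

The integral term ∫_7^40 ln(x) dx = 100.934.
Boundary: ½(f(7) + f(40)) = ½(1.94591 + 3.68888) = 2.81739.
So far: 103.751.
k=1: B_{2}/(2)! × [f^{(1)}(40) − f^{(1)}(7)] = 1/12 × (0.0250000 − 0.142857) = -0.00982143.
Running total after k=1: 103.741.
k=2: B_{4}/(4)! × [f^{(3)}(40) − f^{(3)}(7)] = −1/720 × (3.12500e-05 − 0.00583090) = 8.05507e-06.
Running total after k=2: 103.741.
k=3: B_{6}/(6)! × [f^{(5)}(40) − f^{(5)}(7)] = 1/30240 × (2.34375e-07 − 0.00142798) = -4.72137e-08.
Running total after k=3: 103.741.
k=4: B_{8}/(8)! × [f^{(7)}(40) − f^{(7)}(7)] = −1/1209600 × (4.39453e-09 − 0.000874271) = 7.22774e-10.

S_4 ≈ 103.741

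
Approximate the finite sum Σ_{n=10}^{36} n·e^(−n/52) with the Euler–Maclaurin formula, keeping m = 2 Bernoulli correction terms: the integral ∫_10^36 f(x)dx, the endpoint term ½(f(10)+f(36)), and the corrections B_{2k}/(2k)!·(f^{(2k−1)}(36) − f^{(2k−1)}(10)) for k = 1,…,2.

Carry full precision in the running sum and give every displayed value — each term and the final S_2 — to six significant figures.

S_2 ≈ 383.139

∫_10^36 x·e^(−x/52) dx evaluates to 370.049.
Boundary: ½(f(10) + f(36)) = ½(8.25053 + 18.0151) = 13.1328.
So far: 383.182.
Correction k=1: B_{2}/2! · (f^{(1)}(36) − f^{(1)}(10)) = 1/12 · (0.153975 − 0.666389) = -0.0427011.
Running total after k=1: 383.139.
Correction k=2: B_{4}/4! · (f^{(3)}(36) − f^{(3)}(10)) = −1/720 · (0.000427077 − 0.000856692) = 5.96688e-07.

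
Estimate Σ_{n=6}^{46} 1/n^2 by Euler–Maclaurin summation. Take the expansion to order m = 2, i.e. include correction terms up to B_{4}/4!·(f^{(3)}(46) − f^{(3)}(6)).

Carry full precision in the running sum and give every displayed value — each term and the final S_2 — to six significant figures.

The integral term ∫_6^46 1/x^2 dx = 0.144928.
½[f(6) + f(46)] = ½[0.0277778 + 0.000472590] = 0.0141252.
Running total after boundary: 0.159053.
k=1: B_{2}/(2)! × [f^{(1)}(46) − f^{(1)}(6)] = 1/12 × (-2.05474e-05 − (-0.00925926)) = 0.000769893.
Running total after k=1: 0.159823.
k=2: B_{4}/(4)! × [f^{(3)}(46) − f^{(3)}(6)] = −1/720 × (-1.16526e-07 − (-0.00308642)) = -4.28653e-06.

S_2 ≈ 0.159818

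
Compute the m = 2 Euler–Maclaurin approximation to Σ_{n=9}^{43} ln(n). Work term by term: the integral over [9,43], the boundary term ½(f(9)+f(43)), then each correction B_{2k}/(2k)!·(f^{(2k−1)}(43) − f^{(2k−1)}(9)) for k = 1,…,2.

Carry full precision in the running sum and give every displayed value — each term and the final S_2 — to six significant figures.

∫_9^43 ln(x) dx evaluates to 107.957.
Endpoint term: (f(9) + f(43))/2 = (2.19722 + 3.76120)/2 = 2.97921.
Running total after boundary: 110.936.
k=1: B_{2}/(2)! × [f^{(1)}(43) − f^{(1)}(9)] = 1/12 × (0.0232558 − 0.111111) = -0.00732127.
Running total after k=1: 110.928.
k=2: B_{4}/(4)! × [f^{(3)}(43) − f^{(3)}(9)] = −1/720 × (2.51550e-05 − 0.00274348) = 3.77546e-06.

S_2 ≈ 110.928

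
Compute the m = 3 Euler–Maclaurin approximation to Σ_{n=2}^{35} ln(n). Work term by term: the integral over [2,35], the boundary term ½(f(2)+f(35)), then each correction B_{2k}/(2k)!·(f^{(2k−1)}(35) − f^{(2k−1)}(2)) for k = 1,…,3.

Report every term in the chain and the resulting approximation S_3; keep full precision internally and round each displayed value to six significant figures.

S_3 ≈ 92.1362

The integral term ∫_2^35 ln(x) dx = 90.0509.
Boundary: ½(f(2) + f(35)) = ½(0.693147 + 3.55535) = 2.12425.
So far: 92.1751.
k=1: B_{2}/(2)! × [f^{(1)}(35) − f^{(1)}(2)] = 1/12 × (0.0285714 − 0.500000) = -0.0392857.
After k=1: 92.1358.
k=2: B_{4}/(4)! × [f^{(3)}(35) − f^{(3)}(2)] = −1/720 × (4.66472e-05 − 0.250000) = 0.000347157.
After k=2: 92.1362.
k=3: B_{6}/(6)! × [f^{(5)}(35) − f^{(5)}(2)] = 1/30240 × (4.56952e-07 − 0.750000) = -2.48016e-05.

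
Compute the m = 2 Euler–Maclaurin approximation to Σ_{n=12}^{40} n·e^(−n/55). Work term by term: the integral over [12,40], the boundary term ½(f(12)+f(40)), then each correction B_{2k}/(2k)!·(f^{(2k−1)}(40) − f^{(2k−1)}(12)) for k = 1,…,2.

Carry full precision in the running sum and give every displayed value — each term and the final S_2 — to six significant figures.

S_2 ≈ 452.259

The integral term ∫_12^40 x·e^(−x/55) dx = 437.812.
Boundary: ½(f(12) + f(40)) = ½(9.64775 + 19.3290) = 14.4884.
Running total after boundary: 452.301.
k=1: B_{2}/(2)! × [f^{(1)}(40) − f^{(1)}(12)] = 1/12 × (0.131789 − 0.628566) = -0.0413981.
After k=1: 452.259.
k=2: B_{4}/(4)! × [f^{(3)}(40) − f^{(3)}(12)] = −1/720 × (0.000363054 − 0.000739347) = 5.22629e-07.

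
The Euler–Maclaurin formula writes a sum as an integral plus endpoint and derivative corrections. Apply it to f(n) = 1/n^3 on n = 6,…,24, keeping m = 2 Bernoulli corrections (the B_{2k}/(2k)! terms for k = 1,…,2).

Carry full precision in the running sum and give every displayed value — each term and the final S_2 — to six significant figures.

S_2 ≈ 0.0155622

Integral: ∫_6^24 1/x^3 dx = 0.0130208.
Endpoint term: (f(6) + f(24))/2 = (0.00462963 + 7.23380e-05)/2 = 0.00235098.
So far: 0.0153718.
Correction k=1: B_{2}/2! · (f^{(1)}(24) − f^{(1)}(6)) = 1/12 · (-9.04225e-06 − (-0.00231481)) = 0.000192148.
Running total after k=1: 0.0155640.
Correction k=2: B_{4}/4! · (f^{(3)}(24) − f^{(3)}(6)) = −1/720 · (-3.13967e-07 − (-0.00128601)) = -1.78569e-06.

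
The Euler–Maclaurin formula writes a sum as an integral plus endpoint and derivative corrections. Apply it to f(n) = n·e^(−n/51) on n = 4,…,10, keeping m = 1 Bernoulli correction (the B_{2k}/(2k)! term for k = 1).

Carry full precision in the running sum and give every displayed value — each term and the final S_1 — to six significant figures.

Integral: ∫_4^10 x·e^(−x/51) dx = 36.3268.
Boundary: ½(f(4) + f(10)) = ½(3.69826 + 8.21948) = 5.95887.
Running total after boundary: 42.2856.
Order-1 term: 1/12 · (0.660782 − 0.852051) = -0.0159391.

S_1 ≈ 42.2697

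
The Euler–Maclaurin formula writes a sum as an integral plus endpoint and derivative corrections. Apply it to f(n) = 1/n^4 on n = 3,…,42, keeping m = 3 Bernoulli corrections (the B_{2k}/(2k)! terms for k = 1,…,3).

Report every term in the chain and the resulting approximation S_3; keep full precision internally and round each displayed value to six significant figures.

∫_3^42 1/x^4 dx evaluates to 0.0123412.
Boundary: ½(f(3) + f(42)) = ½(0.0123457 + 3.21368e-07) = 0.00617300.
So far: 0.0185142.
k=1: B_{2}/(2)! × [f^{(1)}(42) − f^{(1)}(3)] = 1/12 × (-3.06065e-08 − (-0.0164609)) = 0.00137174.
After k=1: 0.0198859.
k=2: B_{4}/(4)! × [f^{(3)}(42) − f^{(3)}(3)] = −1/720 × (-5.20519e-10 − (-0.0548697)) = -7.62079e-05.
After k=2: 0.0198097.
k=3: B_{6}/(6)! × [f^{(5)}(42) − f^{(5)}(3)] = 1/30240 × (-1.65244e-11 − (-0.341411)) = 1.12901e-05.

S_3 ≈ 0.0198210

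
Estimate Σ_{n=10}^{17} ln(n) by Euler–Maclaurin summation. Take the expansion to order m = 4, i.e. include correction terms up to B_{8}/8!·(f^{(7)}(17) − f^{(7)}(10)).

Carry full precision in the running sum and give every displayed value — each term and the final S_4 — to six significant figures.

Integral: ∫_10^17 ln(x) dx = 18.1388.
Endpoint term: (f(10) + f(17))/2 = (2.30259 + 2.83321)/2 = 2.56790.
Running total after boundary: 20.7067.
k=1: B_{2}/(2)! × [f^{(1)}(17) − f^{(1)}(10)] = 1/12 × (0.0588235 − 0.100000) = -0.00343137.
Running total after k=1: 20.7032.
k=2: B_{4}/(4)! × [f^{(3)}(17) − f^{(3)}(10)] = −1/720 × (0.000407083 − 0.00200000) = 2.21238e-06.
Running total after k=2: 20.7032.
k=3: B_{6}/(6)! × [f^{(5)}(17) − f^{(5)}(10)] = 1/30240 × (1.69031e-05 − 0.000240000) = -7.37754e-09.
Running total after k=3: 20.7032.
k=4: B_{8}/(8)! × [f^{(7)}(17) − f^{(7)}(10)] = −1/1209600 × (1.75465e-06 − 7.20000e-05) = 5.80732e-11.

S_4 ≈ 20.7032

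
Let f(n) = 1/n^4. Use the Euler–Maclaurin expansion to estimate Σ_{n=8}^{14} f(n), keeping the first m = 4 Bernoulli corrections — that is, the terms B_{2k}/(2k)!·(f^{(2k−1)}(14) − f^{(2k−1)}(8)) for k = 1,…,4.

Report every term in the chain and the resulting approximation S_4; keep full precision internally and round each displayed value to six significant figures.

The integral term ∫_8^14 1/x^4 dx = 0.000529565.
½[f(8) + f(14)] = ½[0.000244141 + 2.60308e-05] = 0.000135086.
So far: 0.000664650.
Correction k=1: B_{2}/2! · (f^{(1)}(14) − f^{(1)}(8)) = 1/12 · (-7.43738e-06 − (-0.000122070)) = 9.55274e-06.
After k=1: 0.000674203.
Correction k=2: B_{4}/4! · (f^{(3)}(14) − f^{(3)}(8)) = −1/720 · (-1.13837e-06 − (-5.72205e-05)) = -7.78918e-08.
After k=2: 0.000674125.
Correction k=3: B_{6}/6! · (f^{(5)}(14) − f^{(5)}(8)) = 1/30240 · (-3.25250e-07 − (-5.00679e-05)) = 1.64493e-09.
After k=3: 0.000674127.
Correction k=4: B_{8}/8! · (f^{(7)}(14) − f^{(7)}(8)) = −1/1209600 · (-1.49349e-07 − (-7.04080e-05)) = -5.80842e-11.

S_4 ≈ 0.000674127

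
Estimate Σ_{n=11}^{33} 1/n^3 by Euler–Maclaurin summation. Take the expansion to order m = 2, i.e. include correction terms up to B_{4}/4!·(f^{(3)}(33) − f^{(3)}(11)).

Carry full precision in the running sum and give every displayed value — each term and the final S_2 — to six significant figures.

S_2 ≈ 0.00407948

Integral: ∫_11^33 1/x^3 dx = 0.00367309.
½[f(11) + f(33)] = ½[0.000751315 + 2.78265e-05] = 0.000389571.
So far: 0.00406267.
k=1: B_{2}/(2)! × [f^{(1)}(33) − f^{(1)}(11)] = 1/12 × (-2.52968e-06 − (-0.000204904)) = 1.68645e-05.
Running total after k=1: 0.00407953.
k=2: B_{4}/(4)! × [f^{(3)}(33) − f^{(3)}(11)] = −1/720 × (-4.64588e-08 − (-3.38684e-05)) = -4.69750e-08.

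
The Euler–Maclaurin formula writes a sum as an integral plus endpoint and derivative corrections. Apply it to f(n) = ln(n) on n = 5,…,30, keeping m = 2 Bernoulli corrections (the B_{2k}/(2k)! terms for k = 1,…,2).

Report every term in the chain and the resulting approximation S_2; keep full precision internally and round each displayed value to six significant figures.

S_2 ≈ 71.4802

Integral: ∫_5^30 ln(x) dx = 68.9887.
Boundary: ½(f(5) + f(30)) = ½(1.60944 + 3.40120) = 2.50532.
Integral + boundary = 71.4940.
Order-1 term: 1/12 · (0.0333333 − 0.200000) = -0.0138889.
Partial sum through k=1: 71.4802.
Order-2 term: −1/720 · (7.40741e-05 − 0.0160000) = 2.21193e-05.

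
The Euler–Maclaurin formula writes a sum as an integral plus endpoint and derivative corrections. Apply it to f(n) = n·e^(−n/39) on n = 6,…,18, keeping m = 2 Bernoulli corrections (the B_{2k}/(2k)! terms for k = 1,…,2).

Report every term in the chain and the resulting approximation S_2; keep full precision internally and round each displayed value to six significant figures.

Integral: ∫_6^18 x·e^(−x/39) dx = 103.558.
Boundary: ½(f(6) + f(18)) = ½(5.14442 + 11.3456) = 8.24503.
Integral + boundary = 111.803.
Order-1 term: 1/12 · (0.339399 − 0.725496) = -0.0321747.
Running total after k=1: 111.771.
Order-2 term: −1/720 · (0.00105196 − 0.00160441) = 7.67293e-07.

S_2 ≈ 111.771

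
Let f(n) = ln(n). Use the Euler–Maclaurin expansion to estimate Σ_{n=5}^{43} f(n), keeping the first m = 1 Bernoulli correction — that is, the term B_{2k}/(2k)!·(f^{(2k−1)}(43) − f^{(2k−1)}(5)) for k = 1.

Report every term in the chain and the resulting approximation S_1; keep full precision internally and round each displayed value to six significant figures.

S_1 ≈ 118.355

The integral term ∫_5^43 ln(x) dx = 115.684.
½[f(5) + f(43)] = ½[1.60944 + 3.76120] = 2.68532.
So far: 118.370.
k=1: B_{2}/(2)! × [f^{(1)}(43) − f^{(1)}(5)] = 1/12 × (0.0232558 − 0.200000) = -0.0147287.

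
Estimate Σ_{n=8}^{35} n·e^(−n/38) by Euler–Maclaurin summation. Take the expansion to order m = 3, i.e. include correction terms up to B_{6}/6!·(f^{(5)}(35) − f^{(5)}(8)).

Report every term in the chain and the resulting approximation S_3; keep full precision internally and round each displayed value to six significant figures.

The integral term ∫_8^35 x·e^(−x/38) dx = 311.827.
½[f(8) + f(35)] = ½[6.48126 + 13.9335] = 10.2074.
So far: 322.034.
Order-1 term: 1/12 · (0.0314289 − 0.639598) = -0.0506808.
Partial sum through k=1: 321.984.
Order-2 term: −1/720 · (0.000573150 − 0.00156504) = 1.37762e-06.
Partial sum through k=2: 321.984.
Order-3 term: 1/30240 · (7.78764e-07 − 1.86090e-06) = -3.57849e-11.

S_3 ≈ 321.984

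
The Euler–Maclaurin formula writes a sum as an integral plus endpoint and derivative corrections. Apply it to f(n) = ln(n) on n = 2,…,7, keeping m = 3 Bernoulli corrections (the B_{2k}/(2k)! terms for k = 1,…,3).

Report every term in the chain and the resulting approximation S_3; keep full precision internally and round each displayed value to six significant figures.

S_3 ≈ 8.52516

∫_2^7 ln(x) dx evaluates to 7.23508.
Endpoint term: (f(2) + f(7))/2 = (0.693147 + 1.94591)/2 = 1.31953.
So far: 8.55461.
Order-1 term: 1/12 · (0.142857 − 0.500000) = -0.0297619.
Running total after k=1: 8.52484.
Order-2 term: −1/720 · (0.00583090 − 0.250000) = 0.000339124.
Running total after k=2: 8.52518.
Order-3 term: 1/30240 · (0.00142798 − 0.750000) = -2.47544e-05.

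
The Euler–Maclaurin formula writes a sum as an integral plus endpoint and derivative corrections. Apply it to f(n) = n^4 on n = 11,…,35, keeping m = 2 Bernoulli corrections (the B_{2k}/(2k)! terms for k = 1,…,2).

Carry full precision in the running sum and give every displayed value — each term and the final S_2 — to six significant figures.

S_2 ≈ 1.12436e+07

The integral term ∫_11^35 x^4 dx = 1.04722e+07.
½[f(11) + f(35)] = ½[14641.0 + 1.50062e+06] = 757633.
So far: 1.12298e+07.
Correction k=1: B_{2}/2! · (f^{(1)}(35) − f^{(1)}(11)) = 1/12 · (171500 − 5324.00) = 13848.0.
Partial sum through k=1: 1.12436e+07.
Correction k=2: B_{4}/4! · (f^{(3)}(35) − f^{(3)}(11)) = −1/720 · (840.000 − 264.000) = -0.800000.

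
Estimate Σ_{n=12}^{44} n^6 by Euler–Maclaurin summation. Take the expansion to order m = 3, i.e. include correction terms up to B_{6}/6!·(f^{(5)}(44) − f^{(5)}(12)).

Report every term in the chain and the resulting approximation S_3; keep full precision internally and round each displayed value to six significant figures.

S_3 ≈ 4.93180e+10

∫_12^44 x^6 dx evaluates to 4.56060e+10.
Boundary: ½(f(12) + f(44)) = ½(2.98598e+06 + 7.25631e+09) = 3.62965e+09.
So far: 4.92356e+10.
Correction k=1: B_{2}/2! · (f^{(1)}(44) − f^{(1)}(12)) = 1/12 · (9.89497e+08 − 1.49299e+06) = 8.23337e+07.
After k=1: 4.93180e+10.
Correction k=2: B_{4}/4! · (f^{(3)}(44) − f^{(3)}(12)) = −1/720 · (1.02221e+07 − 207360) = -13909.3.
After k=2: 4.93180e+10.
Correction k=3: B_{6}/6! · (f^{(5)}(44) − f^{(5)}(12)) = 1/30240 · (31680.0 − 8640.00) = 0.761905.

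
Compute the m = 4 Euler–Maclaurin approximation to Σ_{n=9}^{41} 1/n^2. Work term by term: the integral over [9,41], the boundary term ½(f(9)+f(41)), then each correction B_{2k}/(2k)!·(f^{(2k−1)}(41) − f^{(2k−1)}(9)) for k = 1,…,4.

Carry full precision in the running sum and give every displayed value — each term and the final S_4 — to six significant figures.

S_4 ≈ 0.0934168

The integral term ∫_9^41 1/x^2 dx = 0.0867209.
Boundary: ½(f(9) + f(41)) = ½(0.0123457 + 0.000594884) = 0.00647028.
Integral + boundary = 0.0931911.
k=1: B_{2}/(2)! × [f^{(1)}(41) − f^{(1)}(9)] = 1/12 × (-2.90187e-05 − (-0.00274348)) = 0.000226205.
Partial sum through k=1: 0.0934174.
k=2: B_{4}/(4)! × [f^{(3)}(41) − f^{(3)}(9)] = −1/720 × (-2.07153e-07 − (-0.000406442)) = -5.64215e-07.
Partial sum through k=2: 0.0934168.
k=3: B_{6}/(6)! × [f^{(5)}(41) − f^{(5)}(9)] = 1/30240 × (-3.69697e-09 − (-0.000150534)) = 4.97786e-09.
Partial sum through k=3: 0.0934168.
k=4: B_{8}/(8)! × [f^{(7)}(41) − f^{(7)}(9)] = −1/1209600 × (-1.23159e-10 − (-0.000104073)) = -8.60391e-11.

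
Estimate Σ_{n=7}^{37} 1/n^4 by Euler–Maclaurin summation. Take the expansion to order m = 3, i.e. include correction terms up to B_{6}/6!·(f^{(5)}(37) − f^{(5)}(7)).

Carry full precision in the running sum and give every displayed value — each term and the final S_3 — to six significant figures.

S_3 ≈ 0.00119338

Integral: ∫_7^37 1/x^4 dx = 0.000965237.
Endpoint term: (f(7) + f(37))/2 = (0.000416493 + 5.33572e-07)/2 = 0.000208513.
Running total after boundary: 0.00117375.
Order-1 term: 1/12 · (-5.76835e-08 − (-0.000237996)) = 1.98282e-05.
After k=1: 0.00119358.
Order-2 term: −1/720 · (-1.26406e-09 − (-0.000145712)) = -2.02376e-07.
After k=2: 0.00119338.
Order-3 term: 1/30240 · (-5.17075e-11 − (-0.000166528)) = 5.50687e-09.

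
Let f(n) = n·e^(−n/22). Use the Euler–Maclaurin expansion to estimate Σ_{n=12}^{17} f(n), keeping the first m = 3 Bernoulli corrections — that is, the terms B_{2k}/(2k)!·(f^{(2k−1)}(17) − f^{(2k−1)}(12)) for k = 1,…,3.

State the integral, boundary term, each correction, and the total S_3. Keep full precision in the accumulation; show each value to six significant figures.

S_3 ≈ 44.7305

∫_12^17 x·e^(−x/22) dx evaluates to 37.3413.
Boundary: ½(f(12) + f(17)) = ½(6.95494 + 7.84978) = 7.40236.
Running total after boundary: 44.7437.
k=1: B_{2}/(2)! × [f^{(1)}(17) − f^{(1)}(12)] = 1/12 × (0.104944 − 0.263445) = -0.0132084.
After k=1: 44.7305.
k=2: B_{4}/(4)! × [f^{(3)}(17) − f^{(3)}(12)] = −1/720 × (0.00212489 − 0.00293926) = 1.13107e-06.
After k=2: 44.7305.
k=3: B_{6}/(6)! × [f^{(5)}(17) − f^{(5)}(12)] = 1/30240 × (8.33256e-06 − 1.10211e-05) = -8.89067e-11.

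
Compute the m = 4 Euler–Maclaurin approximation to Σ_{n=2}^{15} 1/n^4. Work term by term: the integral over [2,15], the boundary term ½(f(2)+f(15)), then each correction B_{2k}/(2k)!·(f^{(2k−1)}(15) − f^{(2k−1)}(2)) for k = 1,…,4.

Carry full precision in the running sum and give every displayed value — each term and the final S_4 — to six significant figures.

∫_2^15 1/x^4 dx evaluates to 0.0415679.
Endpoint term: (f(2) + f(15))/2 = (0.0625000 + 1.97531e-05)/2 = 0.0312599.
Integral + boundary = 0.0728278.
Correction k=1: B_{2}/2! · (f^{(1)}(15) − f^{(1)}(2)) = 1/12 · (-5.26749e-06 − (-0.125000)) = 0.0104162.
Running total after k=1: 0.0832440.
Correction k=2: B_{4}/4! · (f^{(3)}(15) − f^{(3)}(2)) = −1/720 · (-7.02332e-07 − (-0.937500)) = -0.00130208.
Running total after k=2: 0.0819419.
Correction k=3: B_{6}/6! · (f^{(5)}(15) − f^{(5)}(2)) = 1/30240 · (-1.74803e-07 − (-13.1250)) = 0.000434028.
Running total after k=3: 0.0823760.
Correction k=4: B_{8}/8! · (f^{(7)}(15) − f^{(7)}(2)) = −1/1209600 · (-6.99210e-08 − (-295.312)) = -0.000244141.

S_4 ≈ 0.0821318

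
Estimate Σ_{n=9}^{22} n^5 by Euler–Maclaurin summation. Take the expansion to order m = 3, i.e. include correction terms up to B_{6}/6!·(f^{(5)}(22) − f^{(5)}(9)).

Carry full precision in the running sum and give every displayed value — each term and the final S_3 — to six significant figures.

Integral: ∫_9^22 x^5 dx = 1.88081e+07.
½[f(9) + f(22)] = ½[59049.0 + 5.15363e+06] = 2.60634e+06.
So far: 2.14144e+07.
k=1: B_{2}/(2)! × [f^{(1)}(22) − f^{(1)}(9)] = 1/12 × (1.17128e+06 − 32805.0) = 94872.9.
Partial sum through k=1: 2.15093e+07.
k=2: B_{4}/(4)! × [f^{(3)}(22) − f^{(3)}(9)] = −1/720 × (29040.0 − 4860.00) = -33.5833.
Partial sum through k=2: 2.15093e+07.
k=3: B_{6}/(6)! × [f^{(5)}(22) − f^{(5)}(9)] = 1/30240 × (120.000 − 120.000) = 0.00000.

S_3 ≈ 2.15093e+07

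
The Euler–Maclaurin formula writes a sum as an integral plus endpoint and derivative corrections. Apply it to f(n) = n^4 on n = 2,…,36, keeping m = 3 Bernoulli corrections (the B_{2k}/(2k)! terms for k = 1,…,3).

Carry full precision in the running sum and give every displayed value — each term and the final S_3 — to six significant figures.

The integral term ∫_2^36 x^4 dx = 1.20932e+07.
Endpoint term: (f(2) + f(36))/2 = (16.0000 + 1.67962e+06)/2 = 839816.
Integral + boundary = 1.29330e+07.
k=1: B_{2}/(2)! × [f^{(1)}(36) − f^{(1)}(2)] = 1/12 × (186624 − 32.0000) = 15549.3.
Partial sum through k=1: 1.29486e+07.
k=2: B_{4}/(4)! × [f^{(3)}(36) − f^{(3)}(2)] = −1/720 × (864.000 − 48.0000) = -1.13333.
Partial sum through k=2: 1.29486e+07.
k=3: B_{6}/(6)! × [f^{(5)}(36) − f^{(5)}(2)] = 1/30240 × (0.00000 − 0.00000) = 0.00000.

S_3 ≈ 1.29486e+07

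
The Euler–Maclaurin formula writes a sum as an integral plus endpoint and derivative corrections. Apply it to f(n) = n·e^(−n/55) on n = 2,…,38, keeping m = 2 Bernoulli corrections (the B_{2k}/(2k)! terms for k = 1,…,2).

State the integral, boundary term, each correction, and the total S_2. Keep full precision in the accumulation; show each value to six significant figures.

∫_2^38 x·e^(−x/55) dx evaluates to 459.818.
Endpoint term: (f(2) + f(38))/2 = (1.92858 + 19.0426)/2 = 10.4856.
Running total after boundary: 470.303.
k=1: B_{2}/(2)! × [f^{(1)}(38) − f^{(1)}(2)] = 1/12 × (0.154892 − 0.929225) = -0.0645277.
Running total after k=1: 470.239.
k=2: B_{4}/(4)! × [f^{(3)}(38) − f^{(3)}(2)] = −1/720 × (0.000382523 − 0.000944728) = 7.80841e-07.

S_2 ≈ 470.239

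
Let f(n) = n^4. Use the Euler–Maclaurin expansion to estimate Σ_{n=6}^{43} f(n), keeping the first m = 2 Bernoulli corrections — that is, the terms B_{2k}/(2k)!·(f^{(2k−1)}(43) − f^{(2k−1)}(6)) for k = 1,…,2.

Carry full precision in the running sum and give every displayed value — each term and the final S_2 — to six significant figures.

S_2 ≈ 3.11366e+07

The integral term ∫_6^43 x^4 dx = 2.94001e+07.
Boundary: ½(f(6) + f(43)) = ½(1296.00 + 3.41880e+06) = 1.71005e+06.
Integral + boundary = 3.11102e+07.
k=1: B_{2}/(2)! × [f^{(1)}(43) − f^{(1)}(6)] = 1/12 × (318028 − 864.000) = 26430.3.
After k=1: 3.11366e+07.
k=2: B_{4}/(4)! × [f^{(3)}(43) − f^{(3)}(6)] = −1/720 × (1032.00 − 144.000) = -1.23333.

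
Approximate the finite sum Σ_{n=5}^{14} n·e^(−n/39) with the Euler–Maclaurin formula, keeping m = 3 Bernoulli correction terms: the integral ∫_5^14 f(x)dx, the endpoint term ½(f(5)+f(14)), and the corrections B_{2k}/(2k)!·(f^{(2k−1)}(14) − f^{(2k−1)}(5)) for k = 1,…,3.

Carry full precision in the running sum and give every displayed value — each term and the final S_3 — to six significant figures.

S_3 ≈ 73.0033

∫_5^14 x·e^(−x/39) dx evaluates to 65.9419.
½[f(5) + f(14)] = ½[4.39836 + 9.77749] = 7.08793.
Integral + boundary = 73.0299.
Correction k=1: B_{2}/2! · (f^{(1)}(14) − f^{(1)}(5)) = 1/12 · (0.447687 − 0.766894) = -0.0266006.
Partial sum through k=1: 73.0033.
Correction k=2: B_{4}/4! · (f^{(3)}(14) − f^{(3)}(5)) = −1/720 · (0.00121267 − 0.00166091) = 6.22551e-07.
Partial sum through k=2: 73.0033.
Correction k=3: B_{6}/6! · (f^{(5)}(14) − f^{(5)}(5)) = 1/30240 · (1.40105e-06 − 1.85247e-06) = -1.49279e-11.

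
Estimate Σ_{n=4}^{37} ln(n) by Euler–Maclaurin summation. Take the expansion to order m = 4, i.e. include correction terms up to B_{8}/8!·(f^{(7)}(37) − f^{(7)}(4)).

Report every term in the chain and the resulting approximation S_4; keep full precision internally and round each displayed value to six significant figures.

S_4 ≈ 97.5389

Integral: ∫_4^37 ln(x) dx = 95.0588.
Boundary: ½(f(4) + f(37)) = ½(1.38629 + 3.61092) = 2.49861.
Running total after boundary: 97.5574.
k=1: B_{2}/(2)! × [f^{(1)}(37) − f^{(1)}(4)] = 1/12 × (0.0270270 − 0.250000) = -0.0185811.
Running total after k=1: 97.5388.
k=2: B_{4}/(4)! × [f^{(3)}(37) − f^{(3)}(4)] = −1/720 × (3.94843e-05 − 0.0312500) = 4.33479e-05.
Running total after k=2: 97.5389.
k=3: B_{6}/(6)! × [f^{(5)}(37) − f^{(5)}(4)] = 1/30240 × (3.46101e-07 − 0.0234375) = -7.75038e-07.
Running total after k=3: 97.5389.
k=4: B_{8}/(8)! × [f^{(7)}(37) − f^{(7)}(4)] = −1/1209600 × (7.58439e-09 − 0.0439453) = 3.63304e-08.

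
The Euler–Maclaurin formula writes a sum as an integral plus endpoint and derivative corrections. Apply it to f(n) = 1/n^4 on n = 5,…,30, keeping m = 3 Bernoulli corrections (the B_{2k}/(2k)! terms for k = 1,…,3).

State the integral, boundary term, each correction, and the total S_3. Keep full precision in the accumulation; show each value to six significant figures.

S_3 ≈ 0.00355957

∫_5^30 1/x^4 dx evaluates to 0.00265432.
½[f(5) + f(30)] = ½[0.00160000 + 1.23457e-06] = 0.000800617.
So far: 0.00345494.
k=1: B_{2}/(2)! × [f^{(1)}(30) − f^{(1)}(5)] = 1/12 × (-1.64609e-07 − (-0.00128000)) = 0.000106653.
Running total after k=1: 0.00356159.
k=2: B_{4}/(4)! × [f^{(3)}(30) − f^{(3)}(5)] = −1/720 × (-5.48697e-09 − (-0.00153600)) = -2.13333e-06.
Running total after k=2: 0.00355946.
k=3: B_{6}/(6)! × [f^{(5)}(30) − f^{(5)}(5)] = 1/30240 × (-3.41411e-10 − (-0.00344064)) = 1.13778e-07.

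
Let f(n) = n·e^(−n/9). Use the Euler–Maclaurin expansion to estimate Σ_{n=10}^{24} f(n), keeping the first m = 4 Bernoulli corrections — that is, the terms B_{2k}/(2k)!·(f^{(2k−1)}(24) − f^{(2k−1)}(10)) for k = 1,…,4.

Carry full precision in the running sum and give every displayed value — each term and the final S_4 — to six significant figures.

S_4 ≈ 38.1286

∫_10^24 x·e^(−x/9) dx evaluates to 35.6554.
Boundary: ½(f(10) + f(24)) = ½(3.29193 + 1.66760) = 2.47977.
Integral + boundary = 38.1352.
Correction k=1: B_{2}/2! · (f^{(1)}(24) − f^{(1)}(10)) = 1/12 · (-0.115806 − (-0.0365770)) = -0.00660240.
Partial sum through k=1: 38.1286.
Correction k=2: B_{4}/4! · (f^{(3)}(24) − f^{(3)}(10)) = −1/720 · (0.000285940 − 0.00767665) = 1.02649e-05.
Partial sum through k=2: 38.1286.
Correction k=3: B_{6}/6! · (f^{(5)}(24) − f^{(5)}(10)) = 1/30240 · (2.47109e-05 − 0.000195122) = -5.63529e-09.
Partial sum through k=3: 38.1286.
Correction k=4: B_{8}/8! · (f^{(7)}(24) − f^{(7)}(10)) = −1/1209600 · (5.66563e-07 − 3.64778e-06) = 2.54730e-12.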